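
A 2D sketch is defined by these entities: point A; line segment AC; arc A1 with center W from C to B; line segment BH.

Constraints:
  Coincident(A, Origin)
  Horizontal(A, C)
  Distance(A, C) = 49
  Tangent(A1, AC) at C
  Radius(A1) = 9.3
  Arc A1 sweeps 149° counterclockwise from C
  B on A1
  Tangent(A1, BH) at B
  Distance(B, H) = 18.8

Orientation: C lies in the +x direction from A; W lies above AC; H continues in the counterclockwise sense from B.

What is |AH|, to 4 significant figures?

46.32

On A1, C sits at bearing -90° from W; a 149° counterclockwise sweep puts B at bearing 59°, so B = W + 9.3·(cos 59°, sin 59°) = (53.79, 17.27). Since A1 is tangent to BH there, WB ⟂ BH, so BH runs along (−sin 59°, cos 59°); with |BH| = 18.8, H = (37.68, 26.95). Then |AH| = |H − A| = 46.32.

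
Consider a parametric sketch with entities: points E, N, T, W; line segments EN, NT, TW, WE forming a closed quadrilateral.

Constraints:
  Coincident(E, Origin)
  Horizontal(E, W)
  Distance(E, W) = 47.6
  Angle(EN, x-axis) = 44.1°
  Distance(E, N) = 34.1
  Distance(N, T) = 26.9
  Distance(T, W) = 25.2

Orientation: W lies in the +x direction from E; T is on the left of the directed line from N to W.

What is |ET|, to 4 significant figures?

57.09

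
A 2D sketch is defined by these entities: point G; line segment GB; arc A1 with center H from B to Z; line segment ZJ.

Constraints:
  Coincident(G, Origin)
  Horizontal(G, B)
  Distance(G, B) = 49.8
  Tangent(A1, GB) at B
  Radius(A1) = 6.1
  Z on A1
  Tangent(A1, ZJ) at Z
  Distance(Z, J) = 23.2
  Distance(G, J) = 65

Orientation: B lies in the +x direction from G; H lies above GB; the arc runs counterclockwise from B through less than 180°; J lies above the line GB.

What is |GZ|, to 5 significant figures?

56.126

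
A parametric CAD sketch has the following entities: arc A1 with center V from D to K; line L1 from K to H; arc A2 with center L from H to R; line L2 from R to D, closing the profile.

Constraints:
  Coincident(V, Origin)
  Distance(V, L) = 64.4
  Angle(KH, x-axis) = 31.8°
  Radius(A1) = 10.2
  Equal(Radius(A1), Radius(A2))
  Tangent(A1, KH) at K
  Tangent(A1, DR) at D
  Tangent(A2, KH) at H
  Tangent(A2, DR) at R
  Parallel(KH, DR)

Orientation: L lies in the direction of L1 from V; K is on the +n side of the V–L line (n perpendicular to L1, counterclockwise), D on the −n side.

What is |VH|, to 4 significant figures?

65.20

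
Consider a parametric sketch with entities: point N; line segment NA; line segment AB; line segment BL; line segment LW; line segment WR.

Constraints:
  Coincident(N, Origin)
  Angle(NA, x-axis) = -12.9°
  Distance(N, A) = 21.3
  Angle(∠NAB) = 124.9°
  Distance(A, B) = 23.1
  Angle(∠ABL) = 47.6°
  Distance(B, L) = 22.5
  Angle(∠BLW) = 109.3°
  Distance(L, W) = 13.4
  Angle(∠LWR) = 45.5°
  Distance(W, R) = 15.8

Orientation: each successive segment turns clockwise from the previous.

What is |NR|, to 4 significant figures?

25.47

N is at the origin; NA runs at -12.9° with length 21.3, so A = (20.76, -4.755). ∠NAB = 124.9° gives AB at -68.00° from the x-axis; with |AB| = 23.1, B = (29.42, -26.17). ∠ABL = 47.6° gives BL at 159.6° from the x-axis; with |BL| = 22.5, L = (8.327, -18.33). ∠BLW = 109.3° gives LW at 88.90° from the x-axis; with |LW| = 13.4, W = (8.584, -4.933). ∠LWR = 45.5° gives WR at -45.60° from the x-axis; with |WR| = 15.8, R = (19.64, -16.22). Then |NR| = |R − N| = 25.47.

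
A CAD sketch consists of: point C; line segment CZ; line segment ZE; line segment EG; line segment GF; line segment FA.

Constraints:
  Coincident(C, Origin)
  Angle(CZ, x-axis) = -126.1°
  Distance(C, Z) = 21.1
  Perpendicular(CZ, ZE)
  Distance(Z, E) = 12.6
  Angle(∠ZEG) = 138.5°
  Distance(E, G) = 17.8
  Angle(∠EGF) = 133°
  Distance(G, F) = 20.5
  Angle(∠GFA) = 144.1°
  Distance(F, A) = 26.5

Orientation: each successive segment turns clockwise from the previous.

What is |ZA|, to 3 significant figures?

55.4

C is at the origin; CZ runs at -126.1° with length 21.1, so Z = (-12.4, -17.0). CZ ⟂ ZE, so ZE runs at 144°; with |ZE| = 12.6, E = (-22.6, -9.62). ∠ZEG = 138.5° gives EG at 102° from the x-axis; with |EG| = 17.8, G = (-26.4, 7.76). ∠EGF = 133.0° gives GF at 55.4° from the x-axis; with |GF| = 20.5, F = (-14.8, 24.6). ∠GFA = 144.1° gives FA at 19.5° from the x-axis; with |FA| = 26.5, A = (10.2, 33.5). Then |ZA| = |A − Z| = 55.4.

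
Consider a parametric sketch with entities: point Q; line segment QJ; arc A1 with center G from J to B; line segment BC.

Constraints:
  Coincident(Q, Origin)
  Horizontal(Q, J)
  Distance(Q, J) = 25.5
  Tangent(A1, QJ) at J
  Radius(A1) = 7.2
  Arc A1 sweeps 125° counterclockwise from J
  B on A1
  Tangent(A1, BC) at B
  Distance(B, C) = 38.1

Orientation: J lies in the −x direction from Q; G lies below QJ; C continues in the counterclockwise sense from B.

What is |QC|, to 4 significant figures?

43.60

Q is at the origin; QJ is horizontal with |QJ| = 25.5 and J on the −x side, so J = (-25.50, 0.000). Tangency of A1 to QJ means the radius GJ is perpendicular to QJ, so G = J + (0, -7.2) = (-25.50, -7.200). On A1, J sits at bearing 90° from G; a 125° counterclockwise sweep puts B at bearing 215°, so B = G + 7.2·(cos 215°, sin 215°) = (-31.40, -11.33). A1 meets BC tangentially, so GB is at right angles to BC, so BC runs along (−sin 215°, cos 215°); with |BC| = 38.1, C = (-9.545, -42.54). Then |QC| = |C − Q| = 43.60.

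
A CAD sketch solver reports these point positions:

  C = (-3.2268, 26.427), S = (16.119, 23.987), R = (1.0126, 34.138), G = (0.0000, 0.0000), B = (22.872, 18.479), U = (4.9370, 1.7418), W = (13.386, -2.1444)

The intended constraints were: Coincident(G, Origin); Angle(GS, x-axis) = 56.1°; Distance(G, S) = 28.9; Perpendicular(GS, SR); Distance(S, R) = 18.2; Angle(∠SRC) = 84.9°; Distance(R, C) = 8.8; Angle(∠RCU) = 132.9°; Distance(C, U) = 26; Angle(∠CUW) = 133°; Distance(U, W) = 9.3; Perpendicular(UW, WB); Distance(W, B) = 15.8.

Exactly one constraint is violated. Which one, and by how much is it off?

Distance(W, B) = 15.8 — off by 6.90.

G = (0.00, 0.00) ✓; GS at 56.10° ✓; |GS| = 28.90 ✓; ∠(GS, SR) = 90.00° ✓; |SR| = 18.20 ✓; ∠SRC = 84.90° ✓; |RC| = 8.800 ✓; ∠RCU = 132.9° ✓; |CU| = 26.00 ✓; ∠CUW = 133.0° ✓; |UW| = 9.300 ✓; ∠(UW, WB) = 90.00° ✓; |WB| = 22.70 ✗.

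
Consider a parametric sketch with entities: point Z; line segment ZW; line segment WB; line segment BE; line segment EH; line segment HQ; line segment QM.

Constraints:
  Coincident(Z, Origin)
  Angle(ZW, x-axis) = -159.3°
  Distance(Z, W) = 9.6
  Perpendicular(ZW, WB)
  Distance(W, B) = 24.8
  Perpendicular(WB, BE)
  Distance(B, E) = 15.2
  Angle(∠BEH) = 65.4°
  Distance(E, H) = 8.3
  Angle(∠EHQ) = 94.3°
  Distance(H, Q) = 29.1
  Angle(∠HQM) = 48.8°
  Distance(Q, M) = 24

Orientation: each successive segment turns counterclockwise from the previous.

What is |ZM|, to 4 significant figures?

39.01

Z is at the origin; ZW runs at -159.3° with length 9.6, so W = (-8.980, -3.393). The perpendicularity gives WB at right angles to ZW, so WB runs at -69.30°; with |WB| = 24.8, B = (-0.2141, -26.59). WB ⟂ BE, so BE runs at 20.70°; with |BE| = 15.2, E = (14.00, -21.22). ∠BEH = 65.4° gives EH at 135.3° from the x-axis; with |EH| = 8.3, H = (8.105, -15.38). ∠EHQ = 94.3° gives HQ at -139.0° from the x-axis; with |HQ| = 29.1, Q = (-13.86, -34.47). ∠HQM = 48.8° gives QM at -7.800° from the x-axis; with |QM| = 24.0, M = (9.921, -37.73). Then |ZM| = |M − Z| = 39.01.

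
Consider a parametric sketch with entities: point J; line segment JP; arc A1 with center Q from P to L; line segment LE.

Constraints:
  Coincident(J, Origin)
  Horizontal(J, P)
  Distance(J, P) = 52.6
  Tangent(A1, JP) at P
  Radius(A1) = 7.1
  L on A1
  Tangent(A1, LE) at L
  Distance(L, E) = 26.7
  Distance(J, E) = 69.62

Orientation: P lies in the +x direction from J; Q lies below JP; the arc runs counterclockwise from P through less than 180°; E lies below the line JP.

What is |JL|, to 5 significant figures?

47.898

J is at the origin; JP is horizontal with |JP| = 52.6 and P on the +x side, so P = (52.600, 0.0000). Tangency of A1 to JP means the radius QP is perpendicular to JP, so Q = P + (0, -7.1) = (52.600, -7.1000). Since QL ⟂ LE (tangency), |QE| = √(7.1² + 26.7²) = 27.628 regardless of where L sits on A1. So E lies on both circle(J, 69.62) and circle(Q, 27.628); the below-JP intersection is E = (61.090, -33.391). L is the foot of the tangent from E: L = (46.631, -10.945).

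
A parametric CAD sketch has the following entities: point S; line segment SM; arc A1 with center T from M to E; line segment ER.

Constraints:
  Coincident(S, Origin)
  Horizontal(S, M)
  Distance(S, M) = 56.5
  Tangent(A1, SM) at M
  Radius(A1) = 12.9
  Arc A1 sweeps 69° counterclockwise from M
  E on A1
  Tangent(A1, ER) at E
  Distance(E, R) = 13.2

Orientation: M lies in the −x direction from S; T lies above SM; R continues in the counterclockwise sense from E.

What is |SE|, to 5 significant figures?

45.221

A1 meets SM tangentially, so TM is at right angles to SM, so T = M + (0, 12.9) = (-56.500, 12.900). On A1, M sits at bearing -90° from T; a 69° counterclockwise sweep puts E at bearing -21°, so E = T + 12.9·(cos -21°, sin -21°) = (-44.457, 8.2771). Then |SE| = |E − S| = 45.221.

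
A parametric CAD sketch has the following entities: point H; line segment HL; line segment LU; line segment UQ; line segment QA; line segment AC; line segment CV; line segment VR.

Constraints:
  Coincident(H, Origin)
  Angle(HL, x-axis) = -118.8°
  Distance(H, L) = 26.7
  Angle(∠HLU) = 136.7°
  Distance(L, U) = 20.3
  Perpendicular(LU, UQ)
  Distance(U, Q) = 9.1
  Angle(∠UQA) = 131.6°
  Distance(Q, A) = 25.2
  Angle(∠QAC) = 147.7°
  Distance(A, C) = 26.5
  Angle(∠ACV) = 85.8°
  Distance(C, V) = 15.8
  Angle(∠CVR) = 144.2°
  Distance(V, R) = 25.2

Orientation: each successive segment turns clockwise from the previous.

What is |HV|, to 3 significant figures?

7.74

H is at the origin; HL runs at -118.8° with length 26.7, so L = (-12.9, -23.4). ∠HLU = 136.7° gives LU at -162° from the x-axis; with |LU| = 20.3, U = (-32.2, -29.6). LU is perpendicular to UQ, so UQ runs at 108°; with |UQ| = 9.1, Q = (-35.0, -21.0). ∠UQA = 131.6° gives QA at 59.5° from the x-axis; with |QA| = 25.2, A = (-22.2, 0.736). ∠QAC = 147.7° gives AC at 27.2° from the x-axis; with |AC| = 26.5, C = (1.38, 12.8). ∠ACV = 85.8° gives CV at -67.0° from the x-axis; with |CV| = 15.8, V = (7.56, -1.70). Then |HV| = |V − H| = 7.74.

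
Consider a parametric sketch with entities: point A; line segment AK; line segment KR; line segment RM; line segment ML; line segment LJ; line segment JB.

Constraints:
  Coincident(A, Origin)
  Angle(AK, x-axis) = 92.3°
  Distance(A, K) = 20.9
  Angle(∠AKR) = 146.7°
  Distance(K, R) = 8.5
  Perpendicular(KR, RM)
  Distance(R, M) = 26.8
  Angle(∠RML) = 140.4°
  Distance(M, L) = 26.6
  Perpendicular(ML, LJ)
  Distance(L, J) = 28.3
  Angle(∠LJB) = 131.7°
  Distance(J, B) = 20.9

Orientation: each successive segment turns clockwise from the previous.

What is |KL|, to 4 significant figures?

48.05

KR ⟂ RM, so RM runs at -31.00°; with |RM| = 26.8, M = (26.51, 14.37). ∠RML = 140.4° gives ML at -70.60° from the x-axis; with |ML| = 26.6, L = (35.35, -10.72). Then |KL| = |L − K| = 48.05.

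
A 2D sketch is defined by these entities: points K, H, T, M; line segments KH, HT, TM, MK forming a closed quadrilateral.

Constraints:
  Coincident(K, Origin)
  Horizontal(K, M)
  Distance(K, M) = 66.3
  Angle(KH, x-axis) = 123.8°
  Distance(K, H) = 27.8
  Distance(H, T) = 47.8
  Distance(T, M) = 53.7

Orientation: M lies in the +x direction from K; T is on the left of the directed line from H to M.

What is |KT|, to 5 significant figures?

49.063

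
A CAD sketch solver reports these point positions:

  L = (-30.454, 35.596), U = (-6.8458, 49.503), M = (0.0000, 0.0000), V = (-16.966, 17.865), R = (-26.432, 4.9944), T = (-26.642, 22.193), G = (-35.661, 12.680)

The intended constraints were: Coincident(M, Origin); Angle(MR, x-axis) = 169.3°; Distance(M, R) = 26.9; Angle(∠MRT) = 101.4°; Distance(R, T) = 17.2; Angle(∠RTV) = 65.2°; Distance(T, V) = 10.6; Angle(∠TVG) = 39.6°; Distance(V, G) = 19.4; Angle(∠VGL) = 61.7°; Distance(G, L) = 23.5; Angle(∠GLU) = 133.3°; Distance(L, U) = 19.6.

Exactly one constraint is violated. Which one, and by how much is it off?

Distance(L, U) = 19.6 — off by 7.80.

M = (0.00, 0.00) ✓; MR at 169.3° ✓; |MR| = 26.90 ✓; ∠MRT = 101.4° ✓; |RT| = 17.20 ✓; ∠RTV = 65.20° ✓; |TV| = 10.60 ✓; ∠TVG = 39.60° ✓; |VG| = 19.40 ✓; ∠VGL = 61.70° ✓; |GL| = 23.50 ✓; ∠GLU = 133.3° ✓; |LU| = 27.40 ✗.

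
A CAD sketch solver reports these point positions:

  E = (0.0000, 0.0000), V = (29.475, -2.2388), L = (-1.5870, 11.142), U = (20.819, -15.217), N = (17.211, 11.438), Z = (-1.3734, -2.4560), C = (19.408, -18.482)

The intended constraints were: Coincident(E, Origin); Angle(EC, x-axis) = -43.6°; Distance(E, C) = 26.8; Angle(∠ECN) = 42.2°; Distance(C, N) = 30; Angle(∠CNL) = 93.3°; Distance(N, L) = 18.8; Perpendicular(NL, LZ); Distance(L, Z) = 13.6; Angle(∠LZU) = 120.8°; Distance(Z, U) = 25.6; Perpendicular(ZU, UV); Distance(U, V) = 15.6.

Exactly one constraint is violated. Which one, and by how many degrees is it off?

Perpendicular(ZU, UV) — off by 3.80°.

E = (0.00, 0.00) ✓; EC at -43.60° ✓; |EC| = 26.80 ✓; ∠ECN = 42.20° ✓; |CN| = 30.00 ✓; ∠CNL = 93.30° ✓; |NL| = 18.80 ✓; ∠(NL, LZ) = 90.00° ✓; |LZ| = 13.60 ✓; ∠LZU = 120.8° ✓; |ZU| = 25.60 ✓; ∠(ZU, UV) = 86.20° ✗; |UV| = 15.60 ✓.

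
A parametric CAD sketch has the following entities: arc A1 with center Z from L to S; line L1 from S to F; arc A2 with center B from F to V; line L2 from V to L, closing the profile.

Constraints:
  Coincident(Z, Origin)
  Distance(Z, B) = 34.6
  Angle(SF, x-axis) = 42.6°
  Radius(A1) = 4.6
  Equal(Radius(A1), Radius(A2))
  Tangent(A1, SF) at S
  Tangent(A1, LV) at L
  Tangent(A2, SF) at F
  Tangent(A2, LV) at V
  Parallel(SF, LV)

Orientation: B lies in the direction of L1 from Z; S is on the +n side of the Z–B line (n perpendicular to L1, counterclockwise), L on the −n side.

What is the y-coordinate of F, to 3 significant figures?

26.8

The slot axis is L1's direction at 42.6°, so u = (cos 42.6°, sin 42.6°) = (0.736, 0.677) and n = (−sin 42.6°, cos 42.6°) = (-0.677, 0.736). Z is at the origin and B lies 34.6 along u from Z, so B = 34.6·u = (25.5, 23.4). Tangency of A1 to both parallel lines with radius 4.6 puts S and L at Z ± 4.6·n: S = (-3.11, 3.39), L = (3.11, -3.39). Equal radii place F and V the same way about B: F = B + 4.6·n = (22.4, 26.8), V = B − 4.6·n = (28.6, 20.0). So F.y = 26.8.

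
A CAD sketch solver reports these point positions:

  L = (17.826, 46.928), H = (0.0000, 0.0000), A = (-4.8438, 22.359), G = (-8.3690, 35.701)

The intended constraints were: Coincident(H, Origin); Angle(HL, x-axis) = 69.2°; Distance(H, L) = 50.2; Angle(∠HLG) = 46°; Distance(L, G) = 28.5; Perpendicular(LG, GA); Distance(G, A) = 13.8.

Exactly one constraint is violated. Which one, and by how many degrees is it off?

Perpendicular(LG, GA) — off by 8.40°.

H = (0.00, 0.00) ✓; HL at 69.20° ✓; |HL| = 50.20 ✓; ∠HLG = 46.00° ✓; |LG| = 28.50 ✓; ∠(LG, GA) = 81.60° ✗; |GA| = 13.80 ✓.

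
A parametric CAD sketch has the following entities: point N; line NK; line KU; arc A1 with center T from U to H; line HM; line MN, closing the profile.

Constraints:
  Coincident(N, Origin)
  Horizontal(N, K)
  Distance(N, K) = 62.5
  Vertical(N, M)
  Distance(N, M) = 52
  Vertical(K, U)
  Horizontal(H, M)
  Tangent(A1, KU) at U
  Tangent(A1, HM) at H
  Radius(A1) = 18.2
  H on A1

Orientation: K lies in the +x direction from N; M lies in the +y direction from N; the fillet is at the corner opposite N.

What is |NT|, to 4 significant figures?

55.72

NM is vertical with |NM| = 52.0 and M on the +y side, so M = (0.000, 52.00). The virtual corner opposite N is at (62.50, 52.00). Tangency of A1 to KU means the radius TU is perpendicular to KU and since A1 is tangent to HM there, TH ⟂ HM, with radius 18.2, so the center T sits 18.2 in from both sides at T = (44.30, 33.80). Then |NT| = |T − N| = 55.72.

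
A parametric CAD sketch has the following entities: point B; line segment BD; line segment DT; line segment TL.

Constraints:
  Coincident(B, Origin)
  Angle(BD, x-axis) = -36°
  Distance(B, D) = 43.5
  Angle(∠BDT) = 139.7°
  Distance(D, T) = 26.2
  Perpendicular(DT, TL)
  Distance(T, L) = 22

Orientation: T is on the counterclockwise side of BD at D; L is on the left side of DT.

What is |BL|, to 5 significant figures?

59.692

∠BDT = 139.7°, so DT runs at -36.0° + (180° − 139.7°) = 4.3000° from the x-axis; with |DT| = 26.2, T = D + 26.2·(cos 4.3000°, sin 4.3000°) = (61.318, -23.604). The perpendicularity gives TL at right angles to DT; with |TL| = 22.0 on the left of DT, L = T + 22.0·(-0.074979, 0.99719) = (59.669, -1.6661). Then |BL| = |L − B| = 59.692.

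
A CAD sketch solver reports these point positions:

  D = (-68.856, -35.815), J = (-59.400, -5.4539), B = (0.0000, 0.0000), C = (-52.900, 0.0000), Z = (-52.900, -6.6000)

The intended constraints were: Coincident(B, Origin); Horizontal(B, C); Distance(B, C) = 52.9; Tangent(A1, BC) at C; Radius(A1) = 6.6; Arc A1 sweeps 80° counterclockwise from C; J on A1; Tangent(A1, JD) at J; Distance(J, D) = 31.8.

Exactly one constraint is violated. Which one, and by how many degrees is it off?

Tangent(A1, JD) at J — off by 7.30°.

B = (0.00, 0.00) ✓; B.y = 0.00, C.y = 0.00 ✓; |BC| = 52.90 ✓; ∠(ZC, CB) = 90.00° ✓; |ZC| = 6.600 ✓; bearing(Z→J) − bearing(Z→C) = 80.00° ✓; |ZJ| = 6.600 ✓; ∠(ZJ, JD) = 97.30° ✗; |JD| = 31.80 ✓.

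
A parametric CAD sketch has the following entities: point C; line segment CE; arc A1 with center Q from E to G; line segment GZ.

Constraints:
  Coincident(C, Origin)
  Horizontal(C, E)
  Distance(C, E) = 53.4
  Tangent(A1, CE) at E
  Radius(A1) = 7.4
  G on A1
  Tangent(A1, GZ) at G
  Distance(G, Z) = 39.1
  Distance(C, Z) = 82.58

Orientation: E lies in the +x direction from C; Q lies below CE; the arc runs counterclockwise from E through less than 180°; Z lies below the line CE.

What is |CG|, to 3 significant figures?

48.8

Checks: |QG| = 7.400 ✓; ∠(QG, GZ) = 90.00° ✓; |GZ| = 39.10 ✓; |CZ| = 82.58 ✓.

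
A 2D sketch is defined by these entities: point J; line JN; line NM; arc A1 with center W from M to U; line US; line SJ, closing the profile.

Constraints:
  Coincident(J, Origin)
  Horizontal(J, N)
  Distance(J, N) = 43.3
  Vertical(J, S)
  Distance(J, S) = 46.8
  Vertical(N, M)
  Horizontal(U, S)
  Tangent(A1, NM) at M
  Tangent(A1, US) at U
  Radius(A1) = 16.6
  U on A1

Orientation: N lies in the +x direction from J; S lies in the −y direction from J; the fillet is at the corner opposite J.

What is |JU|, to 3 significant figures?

53.9

J is at the origin; J and N share the same y with |JN| = 43.3 and N on the +x side, so N = (43.3, 0.00). JS is vertical with |JS| = 46.8 and S on the −y side, so S = (0.00, -46.8). The virtual corner opposite J is at (43.3, -46.8). A1 meets NM tangentially, so WM is at right angles to NM and since A1 is tangent to US there, WU ⟂ US, with radius 16.6, so the center W sits 16.6 in from both sides at W = (26.7, -30.2). That places the tangent points at M = (43.3, -30.2) on NM and U = (26.7, -46.8) on US. Then |JU| = |U − J| = 53.9.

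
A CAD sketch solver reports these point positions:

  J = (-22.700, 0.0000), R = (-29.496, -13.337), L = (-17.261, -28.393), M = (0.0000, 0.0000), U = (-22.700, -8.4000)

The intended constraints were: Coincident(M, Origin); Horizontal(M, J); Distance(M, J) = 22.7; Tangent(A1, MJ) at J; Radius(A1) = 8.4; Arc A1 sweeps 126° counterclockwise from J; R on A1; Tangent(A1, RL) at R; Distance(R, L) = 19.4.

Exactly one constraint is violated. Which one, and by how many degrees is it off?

Tangent(A1, RL) at R — off by 3.10°.

M = (0.00, 0.00) ✓; M.y = 0.00, J.y = 0.00 ✓; |MJ| = 22.70 ✓; ∠(UJ, JM) = 90.00° ✓; |UJ| = 8.400 ✓; bearing(U→R) − bearing(U→J) = 126.0° ✓; |UR| = 8.400 ✓; ∠(UR, RL) = 86.90° ✗; |RL| = 19.40 ✓.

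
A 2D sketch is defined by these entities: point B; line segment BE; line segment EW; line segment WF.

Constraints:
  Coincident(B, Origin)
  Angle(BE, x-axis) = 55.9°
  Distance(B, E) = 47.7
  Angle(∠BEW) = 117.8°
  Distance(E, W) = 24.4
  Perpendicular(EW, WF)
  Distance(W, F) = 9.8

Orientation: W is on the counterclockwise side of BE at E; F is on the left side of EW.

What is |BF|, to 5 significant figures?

56.792

B is at the origin; BE runs at 55.9° with length 47.7, so E = 47.7·(cos 55.9°, sin 55.9°) = (26.742, 39.498). ∠BEW = 117.8°, so EW runs at 55.9° + (180° − 117.8°) = 118.10° from the x-axis; with |EW| = 24.4, W = E + 24.4·(cos 118.10°, sin 118.10°) = (15.250, 61.022). The perpendicularity gives WF at right angles to EW; with |WF| = 9.8 on the left of EW, F = W + 9.8·(-0.88213, -0.47101) = (6.6049, 56.406). Then |BF| = |F − B| = 56.792.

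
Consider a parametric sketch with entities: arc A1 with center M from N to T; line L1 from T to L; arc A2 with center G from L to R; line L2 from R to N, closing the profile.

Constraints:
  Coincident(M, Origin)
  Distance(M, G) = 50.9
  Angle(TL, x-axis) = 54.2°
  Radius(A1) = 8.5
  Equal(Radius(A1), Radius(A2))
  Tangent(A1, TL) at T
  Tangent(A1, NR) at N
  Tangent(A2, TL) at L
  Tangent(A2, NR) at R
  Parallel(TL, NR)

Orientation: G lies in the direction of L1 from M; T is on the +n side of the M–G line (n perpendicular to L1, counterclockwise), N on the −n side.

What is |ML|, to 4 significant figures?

51.60

The slot axis is L1's direction at 54.2°, so u = (cos 54.2°, sin 54.2°) = (0.5850, 0.8111) and n = (−sin 54.2°, cos 54.2°) = (-0.8111, 0.5850). M is at the origin and G lies 50.9 along u from M, so G = 50.9·u = (29.77, 41.28). Tangency of A1 to both parallel lines with radius 8.5 puts T and N at M ± 8.5·n: T = (-6.894, 4.972), N = (6.894, -4.972). Equal radii place L and R the same way about G: L = G + 8.5·n = (22.88, 46.26), R = G − 8.5·n = (36.67, 36.31). Then |ML| = |L − M| = 51.60.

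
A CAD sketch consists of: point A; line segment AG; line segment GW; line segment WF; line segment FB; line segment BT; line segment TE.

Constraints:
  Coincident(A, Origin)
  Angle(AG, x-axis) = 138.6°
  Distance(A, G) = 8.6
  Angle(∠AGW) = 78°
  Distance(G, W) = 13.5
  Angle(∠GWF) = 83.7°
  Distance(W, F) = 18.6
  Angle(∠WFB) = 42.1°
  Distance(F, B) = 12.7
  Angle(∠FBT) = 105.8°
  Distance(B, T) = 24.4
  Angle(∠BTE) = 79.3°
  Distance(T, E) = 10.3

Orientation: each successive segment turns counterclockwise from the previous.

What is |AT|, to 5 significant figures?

26.019

A is at the origin; AG runs at 138.6° with length 8.6, so G = (-6.4510, 5.6873). ∠AGW = 78.0° gives GW at -119.40° from the x-axis; with |GW| = 13.5, W = (-13.078, -6.0741). ∠GWF = 83.7° gives WF at -23.100° from the x-axis; with |WF| = 18.6, F = (4.0305, -13.372). ∠WFB = 42.1° gives FB at 114.80° from the x-axis; with |FB| = 12.7, B = (-1.2965, -1.8428). ∠FBT = 105.8° gives BT at -171.00° from the x-axis; with |BT| = 24.4, T = (-25.396, -5.6598). Then |AT| = |T − A| = 26.019.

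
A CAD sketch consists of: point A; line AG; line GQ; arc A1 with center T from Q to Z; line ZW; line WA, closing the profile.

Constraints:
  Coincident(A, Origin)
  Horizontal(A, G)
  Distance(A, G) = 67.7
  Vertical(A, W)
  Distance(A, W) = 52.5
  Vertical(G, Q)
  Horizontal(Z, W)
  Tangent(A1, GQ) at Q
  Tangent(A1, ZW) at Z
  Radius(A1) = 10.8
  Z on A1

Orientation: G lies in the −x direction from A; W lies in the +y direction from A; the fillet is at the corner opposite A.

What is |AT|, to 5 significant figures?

70.544

A is at the origin; AG is horizontal with |AG| = 67.7 and G on the −x side, so G = (-67.700, 0.0000). AW is vertical with |AW| = 52.5 and W on the +y side, so W = (0.0000, 52.500). The virtual corner opposite A is at (-67.700, 52.500). The tangent condition forces TQ to be normal to GQ and A1 meets ZW tangentially, so TZ is at right angles to ZW, with radius 10.8, so the center T sits 10.8 in from both sides at T = (-56.900, 41.700). Then |AT| = |T − A| = 70.544.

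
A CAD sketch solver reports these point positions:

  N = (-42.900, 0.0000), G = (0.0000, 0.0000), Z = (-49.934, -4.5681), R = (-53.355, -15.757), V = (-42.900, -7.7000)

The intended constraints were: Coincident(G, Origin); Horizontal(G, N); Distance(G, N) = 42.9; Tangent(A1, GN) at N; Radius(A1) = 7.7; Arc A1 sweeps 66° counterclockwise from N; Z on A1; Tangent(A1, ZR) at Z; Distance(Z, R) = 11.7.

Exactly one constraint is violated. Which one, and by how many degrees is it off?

Tangent(A1, ZR) at Z — off by 7.00°.

G = (0.00, 0.00) ✓; G.y = 0.00, N.y = 0.00 ✓; |GN| = 42.90 ✓; ∠(VN, NG) = 90.00° ✓; |VN| = 7.700 ✓; bearing(V→Z) − bearing(V→N) = 66.00° ✓; |VZ| = 7.700 ✓; ∠(VZ, ZR) = 83.00° ✗; |ZR| = 11.70 ✓.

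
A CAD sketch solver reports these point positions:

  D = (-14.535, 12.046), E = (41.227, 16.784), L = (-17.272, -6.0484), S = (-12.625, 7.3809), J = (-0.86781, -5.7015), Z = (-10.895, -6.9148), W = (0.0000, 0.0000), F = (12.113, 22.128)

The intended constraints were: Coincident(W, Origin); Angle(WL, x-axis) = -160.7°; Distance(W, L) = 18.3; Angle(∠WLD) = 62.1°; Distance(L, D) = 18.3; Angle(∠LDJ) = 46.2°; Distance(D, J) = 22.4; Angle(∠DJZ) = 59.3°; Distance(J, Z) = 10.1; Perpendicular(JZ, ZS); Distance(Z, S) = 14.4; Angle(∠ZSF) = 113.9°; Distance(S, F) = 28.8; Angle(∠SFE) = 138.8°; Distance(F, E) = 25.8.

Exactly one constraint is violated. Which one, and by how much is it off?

Distance(F, E) = 25.8 — off by 3.80.

W = (0.00, 0.00) ✓; WL at -160.7° ✓; |WL| = 18.30 ✓; ∠WLD = 62.10° ✓; |LD| = 18.30 ✓; ∠LDJ = 46.20° ✓; |DJ| = 22.40 ✓; ∠DJZ = 59.30° ✓; |JZ| = 10.10 ✓; ∠(JZ, ZS) = 90.00° ✓; |ZS| = 14.40 ✓; ∠ZSF = 113.9° ✓; |SF| = 28.80 ✓; ∠SFE = 138.8° ✓; |FE| = 29.60 ✗.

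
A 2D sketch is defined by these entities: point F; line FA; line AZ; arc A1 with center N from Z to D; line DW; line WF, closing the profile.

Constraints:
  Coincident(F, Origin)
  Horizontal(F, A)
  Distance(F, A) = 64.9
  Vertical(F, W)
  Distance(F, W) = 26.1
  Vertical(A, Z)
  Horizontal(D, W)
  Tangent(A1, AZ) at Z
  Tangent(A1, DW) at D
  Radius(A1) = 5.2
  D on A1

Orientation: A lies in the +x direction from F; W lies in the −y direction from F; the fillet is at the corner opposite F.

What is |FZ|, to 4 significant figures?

68.18

F is at the origin; FA is horizontal with |FA| = 64.9 and A on the +x side, so A = (64.90, 0.000). FW is vertical with |FW| = 26.1 and W on the −y side, so W = (0.000, -26.10). The virtual corner opposite F is at (64.90, -26.10). Tangency of A1 to AZ means the radius NZ is perpendicular to AZ and A1 meets DW tangentially, so ND is at right angles to DW, with radius 5.2, so the center N sits 5.2 in from both sides at N = (59.70, -20.90). That places the tangent points at Z = (64.90, -20.90) on AZ and D = (59.70, -26.10) on DW. Then |FZ| = |Z − F| = 68.18.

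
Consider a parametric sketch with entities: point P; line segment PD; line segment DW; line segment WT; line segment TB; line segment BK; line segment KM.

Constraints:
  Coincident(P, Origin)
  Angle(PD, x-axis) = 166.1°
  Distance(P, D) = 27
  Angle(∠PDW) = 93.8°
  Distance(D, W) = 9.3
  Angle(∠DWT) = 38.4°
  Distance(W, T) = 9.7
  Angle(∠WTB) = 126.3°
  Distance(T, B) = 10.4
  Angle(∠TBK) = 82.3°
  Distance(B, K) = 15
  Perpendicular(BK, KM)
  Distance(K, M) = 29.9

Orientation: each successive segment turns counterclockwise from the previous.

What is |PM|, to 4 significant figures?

37.22

P is at the origin; PD runs at 166.1° with length 27.0, so D = (-26.21, 6.486). ∠PDW = 93.8° gives DW at -107.7° from the x-axis; with |DW| = 9.3, W = (-29.04, -2.374). ∠DWT = 38.4° gives WT at 33.90° from the x-axis; with |WT| = 9.7, T = (-20.99, 3.037). ∠WTB = 126.3° gives TB at 87.60° from the x-axis; with |TB| = 10.4, B = (-20.55, 13.43). ∠TBK = 82.3° gives BK at -174.7° from the x-axis; with |BK| = 15.0, K = (-35.49, 12.04). BK ⟂ KM, so KM runs at -84.70°; with |KM| = 29.9, M = (-32.72, -17.73). Then |PM| = |M − P| = 37.22.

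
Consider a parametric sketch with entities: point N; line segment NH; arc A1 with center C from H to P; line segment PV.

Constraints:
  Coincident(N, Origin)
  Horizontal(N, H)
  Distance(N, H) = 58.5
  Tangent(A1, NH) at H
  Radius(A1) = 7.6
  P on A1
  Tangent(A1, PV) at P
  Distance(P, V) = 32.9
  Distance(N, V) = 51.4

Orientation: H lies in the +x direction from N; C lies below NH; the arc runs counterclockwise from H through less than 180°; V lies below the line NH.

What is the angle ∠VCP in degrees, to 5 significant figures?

76.993°

Checks: |CP| = 7.600 ✓; ∠(CP, PV) = 90.00° ✓; |PV| = 32.90 ✓; |NV| = 51.40 ✓.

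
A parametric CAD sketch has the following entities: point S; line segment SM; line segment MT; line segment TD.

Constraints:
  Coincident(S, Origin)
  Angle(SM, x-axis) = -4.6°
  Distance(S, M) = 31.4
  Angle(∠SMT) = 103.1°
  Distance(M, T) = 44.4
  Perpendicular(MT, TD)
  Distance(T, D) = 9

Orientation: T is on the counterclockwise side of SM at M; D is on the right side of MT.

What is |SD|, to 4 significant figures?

64.97

S is at the origin; SM runs at -4.6° with length 31.4, so M = 31.4·(cos -4.6°, sin -4.6°) = (31.30, -2.518). ∠SMT = 103.1°, so MT runs at -4.6° + (180° − 103.1°) = 72.30° from the x-axis; with |MT| = 44.4, T = M + 44.4·(cos 72.30°, sin 72.30°) = (44.80, 39.78). The perpendicularity gives TD at right angles to MT; with |TD| = 9.0 on the right of MT, D = T + 9.0·(0.9527, -0.3040) = (53.37, 37.04). Then |SD| = |D − S| = 64.97.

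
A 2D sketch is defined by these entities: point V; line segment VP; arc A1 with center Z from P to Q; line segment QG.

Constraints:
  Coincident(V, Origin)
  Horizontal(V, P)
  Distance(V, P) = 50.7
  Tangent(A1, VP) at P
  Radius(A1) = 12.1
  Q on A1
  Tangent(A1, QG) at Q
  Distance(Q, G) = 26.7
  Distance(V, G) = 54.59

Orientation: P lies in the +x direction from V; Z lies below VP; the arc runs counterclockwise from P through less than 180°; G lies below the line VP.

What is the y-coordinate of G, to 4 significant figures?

-38.74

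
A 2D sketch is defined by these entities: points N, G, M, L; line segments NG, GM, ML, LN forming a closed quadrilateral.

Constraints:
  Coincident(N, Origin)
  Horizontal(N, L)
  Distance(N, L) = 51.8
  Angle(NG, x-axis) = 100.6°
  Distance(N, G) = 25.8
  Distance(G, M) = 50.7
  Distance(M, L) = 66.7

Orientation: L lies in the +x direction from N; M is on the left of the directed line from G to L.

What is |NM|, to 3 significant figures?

69.4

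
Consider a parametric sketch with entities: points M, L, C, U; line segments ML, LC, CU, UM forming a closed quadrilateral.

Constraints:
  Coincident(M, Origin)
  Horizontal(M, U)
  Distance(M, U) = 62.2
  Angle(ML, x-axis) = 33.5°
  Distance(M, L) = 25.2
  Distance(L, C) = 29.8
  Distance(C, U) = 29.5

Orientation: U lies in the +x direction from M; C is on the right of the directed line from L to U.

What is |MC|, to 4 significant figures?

37.40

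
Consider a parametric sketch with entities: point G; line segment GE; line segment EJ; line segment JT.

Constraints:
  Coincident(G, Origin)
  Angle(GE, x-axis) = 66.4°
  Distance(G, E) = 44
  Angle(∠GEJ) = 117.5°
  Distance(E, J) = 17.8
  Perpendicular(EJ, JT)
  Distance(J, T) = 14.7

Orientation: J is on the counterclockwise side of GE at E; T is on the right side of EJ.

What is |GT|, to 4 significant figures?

65.88

G is at the origin; GE runs at 66.4° with length 44.0, so E = 44.0·(cos 66.4°, sin 66.4°) = (17.62, 40.32). ∠GEJ = 117.5°, so EJ runs at 66.4° + (180° − 117.5°) = 128.9° from the x-axis; with |EJ| = 17.8, J = E + 17.8·(cos 128.9°, sin 128.9°) = (6.438, 54.17). EJ ⟂ JT; with |JT| = 14.7 on the right of EJ, T = J + 14.7·(0.7782, 0.6280) = (17.88, 63.40). Then |GT| = |T − G| = 65.88.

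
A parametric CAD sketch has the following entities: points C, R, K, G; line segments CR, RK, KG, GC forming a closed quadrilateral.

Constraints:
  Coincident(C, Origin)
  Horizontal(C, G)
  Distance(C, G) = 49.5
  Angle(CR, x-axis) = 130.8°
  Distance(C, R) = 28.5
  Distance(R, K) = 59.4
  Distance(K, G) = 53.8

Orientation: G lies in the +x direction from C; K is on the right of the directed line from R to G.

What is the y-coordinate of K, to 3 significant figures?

-32.3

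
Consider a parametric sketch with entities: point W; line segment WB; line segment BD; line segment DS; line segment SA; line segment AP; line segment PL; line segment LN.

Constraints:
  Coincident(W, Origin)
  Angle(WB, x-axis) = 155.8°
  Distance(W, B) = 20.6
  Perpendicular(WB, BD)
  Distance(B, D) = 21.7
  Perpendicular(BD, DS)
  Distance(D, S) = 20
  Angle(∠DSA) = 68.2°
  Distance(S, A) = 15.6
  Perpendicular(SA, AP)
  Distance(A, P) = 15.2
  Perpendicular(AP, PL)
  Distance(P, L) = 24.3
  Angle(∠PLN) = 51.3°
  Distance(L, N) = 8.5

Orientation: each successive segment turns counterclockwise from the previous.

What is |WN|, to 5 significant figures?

28.959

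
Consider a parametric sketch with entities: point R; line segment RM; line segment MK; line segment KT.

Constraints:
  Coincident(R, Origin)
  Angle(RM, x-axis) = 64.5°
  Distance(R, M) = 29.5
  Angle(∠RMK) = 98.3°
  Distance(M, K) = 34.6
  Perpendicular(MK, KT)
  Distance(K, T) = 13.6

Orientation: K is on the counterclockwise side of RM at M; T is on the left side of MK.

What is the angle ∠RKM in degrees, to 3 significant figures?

36.9°

R is at the origin; RM runs at 64.5° with length 29.5, so M = 29.5·(cos 64.5°, sin 64.5°) = (12.7, 26.6). ∠RMK = 98.3°, so MK runs at 64.5° + (180° − 98.3°) = 146° from the x-axis; with |MK| = 34.6, K = M + 34.6·(cos 146°, sin 146°) = (-16.1, 45.9). Then cos ∠RKM = KR·KM / (|KR||KM|), giving 36.9°.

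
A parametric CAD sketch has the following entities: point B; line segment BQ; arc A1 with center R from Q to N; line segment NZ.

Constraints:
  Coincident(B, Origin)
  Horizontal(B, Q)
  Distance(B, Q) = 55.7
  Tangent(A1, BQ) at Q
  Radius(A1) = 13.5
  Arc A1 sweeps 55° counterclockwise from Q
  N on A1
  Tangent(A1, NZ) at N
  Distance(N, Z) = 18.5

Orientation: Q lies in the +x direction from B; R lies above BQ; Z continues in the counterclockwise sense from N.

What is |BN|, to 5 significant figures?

67.006

B is at the origin; B and Q share the same y with |BQ| = 55.7 and Q on the +x side, so Q = (55.700, 0.0000). Since A1 is tangent to BQ there, RQ ⟂ BQ, so R = Q + (0, 13.5) = (55.700, 13.500). On A1, Q sits at bearing -90° from R; a 55° counterclockwise sweep puts N at bearing -35°, so N = R + 13.5·(cos -35°, sin -35°) = (66.759, 5.7567). Then |BN| = |N − B| = 67.006.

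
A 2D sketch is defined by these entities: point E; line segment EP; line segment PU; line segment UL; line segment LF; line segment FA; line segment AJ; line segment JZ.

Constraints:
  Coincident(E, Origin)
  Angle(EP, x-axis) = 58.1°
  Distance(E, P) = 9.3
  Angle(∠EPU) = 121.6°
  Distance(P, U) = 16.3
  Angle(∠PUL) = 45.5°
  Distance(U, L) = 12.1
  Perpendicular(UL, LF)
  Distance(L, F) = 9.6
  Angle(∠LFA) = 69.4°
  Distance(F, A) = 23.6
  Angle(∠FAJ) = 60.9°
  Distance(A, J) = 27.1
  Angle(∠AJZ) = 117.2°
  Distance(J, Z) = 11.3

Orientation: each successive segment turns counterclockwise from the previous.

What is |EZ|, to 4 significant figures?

21.47

∠FAJ = 60.9° gives AJ at -149.3° from the x-axis; with |AJ| = 27.1, J = (-21.18, 17.67). ∠AJZ = 117.2° gives JZ at -86.50° from the x-axis; with |JZ| = 11.3, Z = (-20.49, 6.393). Then |EZ| = |Z − E| = 21.47.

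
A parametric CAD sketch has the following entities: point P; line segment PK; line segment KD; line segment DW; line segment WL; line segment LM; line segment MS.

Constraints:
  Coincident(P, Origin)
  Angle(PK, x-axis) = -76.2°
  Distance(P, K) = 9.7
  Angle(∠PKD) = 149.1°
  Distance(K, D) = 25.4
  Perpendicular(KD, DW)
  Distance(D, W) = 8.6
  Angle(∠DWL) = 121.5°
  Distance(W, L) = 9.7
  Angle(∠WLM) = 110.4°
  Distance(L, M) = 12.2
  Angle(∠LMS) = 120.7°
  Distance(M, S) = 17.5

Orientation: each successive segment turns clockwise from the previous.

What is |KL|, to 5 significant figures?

21.914

P is at the origin; PK runs at -76.2° with length 9.7, so K = (2.3138, -9.4200). ∠PKD = 149.1° gives KD at -107.10° from the x-axis; with |KD| = 25.4, D = (-5.1548, -33.697). The perpendicularity gives DW at right angles to KD, so DW runs at 162.90°; with |DW| = 8.6, W = (-13.375, -31.168). ∠DWL = 121.5° gives WL at 104.40° from the x-axis; with |WL| = 9.7, L = (-15.787, -21.773). Then |KL| = |L − K| = 21.914.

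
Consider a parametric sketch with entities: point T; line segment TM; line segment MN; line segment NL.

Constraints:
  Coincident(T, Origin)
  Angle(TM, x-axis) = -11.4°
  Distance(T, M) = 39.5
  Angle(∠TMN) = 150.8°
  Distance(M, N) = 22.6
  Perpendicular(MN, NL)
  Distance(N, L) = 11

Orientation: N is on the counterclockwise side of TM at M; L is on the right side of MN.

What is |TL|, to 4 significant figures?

64.61

∠TMN = 150.8°, so MN runs at -11.4° + (180° − 150.8°) = 17.80° from the x-axis; with |MN| = 22.6, N = M + 22.6·(cos 17.80°, sin 17.80°) = (60.24, -0.8988). MN ⟂ NL; with |NL| = 11.0 on the right of MN, L = N + 11.0·(0.3057, -0.9521) = (63.60, -11.37). Then |TL| = |L − T| = 64.61.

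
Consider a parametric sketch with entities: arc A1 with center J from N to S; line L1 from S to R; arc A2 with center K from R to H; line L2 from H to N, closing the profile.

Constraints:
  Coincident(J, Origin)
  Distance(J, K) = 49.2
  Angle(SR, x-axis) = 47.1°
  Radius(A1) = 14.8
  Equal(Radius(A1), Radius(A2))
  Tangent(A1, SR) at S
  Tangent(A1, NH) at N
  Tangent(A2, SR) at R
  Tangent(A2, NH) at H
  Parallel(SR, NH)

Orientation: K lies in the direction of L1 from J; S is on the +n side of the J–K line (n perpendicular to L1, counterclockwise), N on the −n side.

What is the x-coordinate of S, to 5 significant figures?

-10.842

J is at the origin and K lies 49.2 along u from J, so K = 49.2·u = (33.491, 36.041). Tangency of A1 to both parallel lines with radius 14.8 puts S and N at J ± 14.8·n: S = (-10.842, 10.075), N = (10.842, -10.075). So S.x = -10.842.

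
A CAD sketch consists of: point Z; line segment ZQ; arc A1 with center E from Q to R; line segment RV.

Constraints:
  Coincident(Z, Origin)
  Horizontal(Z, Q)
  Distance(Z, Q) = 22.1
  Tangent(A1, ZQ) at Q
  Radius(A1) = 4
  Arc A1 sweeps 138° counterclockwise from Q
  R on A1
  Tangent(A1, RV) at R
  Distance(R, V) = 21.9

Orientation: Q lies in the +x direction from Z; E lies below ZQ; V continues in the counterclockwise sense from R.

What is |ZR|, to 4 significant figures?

20.64

Z is at the origin; Z and Q share the same y with |ZQ| = 22.1 and Q on the +x side, so Q = (22.10, 0.000). The tangent condition forces EQ to be normal to ZQ, so E = Q + (0, -4) = (22.10, -4.000). On A1, Q sits at bearing 90° from E; a 138° counterclockwise sweep puts R at bearing 228°, so R = E + 4.0·(cos 228°, sin 228°) = (19.42, -6.973). Then |ZR| = |R − Z| = 20.64.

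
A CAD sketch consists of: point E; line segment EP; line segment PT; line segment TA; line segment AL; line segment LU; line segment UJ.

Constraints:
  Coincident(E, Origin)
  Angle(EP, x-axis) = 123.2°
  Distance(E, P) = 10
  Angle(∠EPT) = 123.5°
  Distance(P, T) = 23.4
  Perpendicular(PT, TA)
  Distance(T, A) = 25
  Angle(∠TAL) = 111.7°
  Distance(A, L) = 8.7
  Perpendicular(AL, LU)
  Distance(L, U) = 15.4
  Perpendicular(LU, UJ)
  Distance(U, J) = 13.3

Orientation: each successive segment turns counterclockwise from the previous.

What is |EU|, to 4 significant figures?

16.13

∠TAL = 111.7° gives AL at -22.00° from the x-axis; with |AL| = 8.7, L = (-20.94, -19.77). AL ⟂ LU, so LU runs at 68.00°; with |LU| = 15.4, U = (-15.17, -5.490). Then |EU| = |U − E| = 16.13.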